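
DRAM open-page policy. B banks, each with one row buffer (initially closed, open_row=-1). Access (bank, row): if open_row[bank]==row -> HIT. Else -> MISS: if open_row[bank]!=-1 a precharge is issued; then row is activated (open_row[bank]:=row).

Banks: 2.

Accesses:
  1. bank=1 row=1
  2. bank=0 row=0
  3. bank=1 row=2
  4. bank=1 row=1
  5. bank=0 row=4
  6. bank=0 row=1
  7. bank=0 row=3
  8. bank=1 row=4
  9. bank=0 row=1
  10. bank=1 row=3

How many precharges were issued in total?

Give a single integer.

Acc 1: bank1 row1 -> MISS (open row1); precharges=0
Acc 2: bank0 row0 -> MISS (open row0); precharges=0
Acc 3: bank1 row2 -> MISS (open row2); precharges=1
Acc 4: bank1 row1 -> MISS (open row1); precharges=2
Acc 5: bank0 row4 -> MISS (open row4); precharges=3
Acc 6: bank0 row1 -> MISS (open row1); precharges=4
Acc 7: bank0 row3 -> MISS (open row3); precharges=5
Acc 8: bank1 row4 -> MISS (open row4); precharges=6
Acc 9: bank0 row1 -> MISS (open row1); precharges=7
Acc 10: bank1 row3 -> MISS (open row3); precharges=8

Answer: 8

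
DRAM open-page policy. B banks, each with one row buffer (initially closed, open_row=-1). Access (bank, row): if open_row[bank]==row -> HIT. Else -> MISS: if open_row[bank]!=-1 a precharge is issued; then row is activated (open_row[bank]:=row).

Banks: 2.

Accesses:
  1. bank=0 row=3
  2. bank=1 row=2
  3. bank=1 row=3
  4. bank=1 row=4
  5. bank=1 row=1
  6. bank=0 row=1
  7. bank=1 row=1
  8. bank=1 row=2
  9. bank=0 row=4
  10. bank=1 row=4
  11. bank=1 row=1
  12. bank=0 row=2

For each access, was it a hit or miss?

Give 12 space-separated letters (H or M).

Acc 1: bank0 row3 -> MISS (open row3); precharges=0
Acc 2: bank1 row2 -> MISS (open row2); precharges=0
Acc 3: bank1 row3 -> MISS (open row3); precharges=1
Acc 4: bank1 row4 -> MISS (open row4); precharges=2
Acc 5: bank1 row1 -> MISS (open row1); precharges=3
Acc 6: bank0 row1 -> MISS (open row1); precharges=4
Acc 7: bank1 row1 -> HIT
Acc 8: bank1 row2 -> MISS (open row2); precharges=5
Acc 9: bank0 row4 -> MISS (open row4); precharges=6
Acc 10: bank1 row4 -> MISS (open row4); precharges=7
Acc 11: bank1 row1 -> MISS (open row1); precharges=8
Acc 12: bank0 row2 -> MISS (open row2); precharges=9

Answer: M M M M M M H M M M M M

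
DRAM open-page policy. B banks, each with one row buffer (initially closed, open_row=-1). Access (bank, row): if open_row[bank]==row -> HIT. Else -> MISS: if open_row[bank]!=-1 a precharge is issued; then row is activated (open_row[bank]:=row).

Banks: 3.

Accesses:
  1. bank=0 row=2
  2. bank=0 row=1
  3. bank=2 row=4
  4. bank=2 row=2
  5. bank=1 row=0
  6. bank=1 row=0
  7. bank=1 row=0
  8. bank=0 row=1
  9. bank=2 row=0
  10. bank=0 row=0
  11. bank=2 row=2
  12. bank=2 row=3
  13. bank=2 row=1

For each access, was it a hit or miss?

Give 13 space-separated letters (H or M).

Acc 1: bank0 row2 -> MISS (open row2); precharges=0
Acc 2: bank0 row1 -> MISS (open row1); precharges=1
Acc 3: bank2 row4 -> MISS (open row4); precharges=1
Acc 4: bank2 row2 -> MISS (open row2); precharges=2
Acc 5: bank1 row0 -> MISS (open row0); precharges=2
Acc 6: bank1 row0 -> HIT
Acc 7: bank1 row0 -> HIT
Acc 8: bank0 row1 -> HIT
Acc 9: bank2 row0 -> MISS (open row0); precharges=3
Acc 10: bank0 row0 -> MISS (open row0); precharges=4
Acc 11: bank2 row2 -> MISS (open row2); precharges=5
Acc 12: bank2 row3 -> MISS (open row3); precharges=6
Acc 13: bank2 row1 -> MISS (open row1); precharges=7

Answer: M M M M M H H H M M M M M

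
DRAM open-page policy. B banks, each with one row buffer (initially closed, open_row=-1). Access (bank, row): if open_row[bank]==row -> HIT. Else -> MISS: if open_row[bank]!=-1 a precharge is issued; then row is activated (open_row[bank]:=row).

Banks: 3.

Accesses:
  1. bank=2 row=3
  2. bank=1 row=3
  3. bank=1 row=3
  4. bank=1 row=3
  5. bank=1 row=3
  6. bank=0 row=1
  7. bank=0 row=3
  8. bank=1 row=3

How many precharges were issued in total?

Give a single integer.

Answer: 1

Derivation:
Acc 1: bank2 row3 -> MISS (open row3); precharges=0
Acc 2: bank1 row3 -> MISS (open row3); precharges=0
Acc 3: bank1 row3 -> HIT
Acc 4: bank1 row3 -> HIT
Acc 5: bank1 row3 -> HIT
Acc 6: bank0 row1 -> MISS (open row1); precharges=0
Acc 7: bank0 row3 -> MISS (open row3); precharges=1
Acc 8: bank1 row3 -> HIT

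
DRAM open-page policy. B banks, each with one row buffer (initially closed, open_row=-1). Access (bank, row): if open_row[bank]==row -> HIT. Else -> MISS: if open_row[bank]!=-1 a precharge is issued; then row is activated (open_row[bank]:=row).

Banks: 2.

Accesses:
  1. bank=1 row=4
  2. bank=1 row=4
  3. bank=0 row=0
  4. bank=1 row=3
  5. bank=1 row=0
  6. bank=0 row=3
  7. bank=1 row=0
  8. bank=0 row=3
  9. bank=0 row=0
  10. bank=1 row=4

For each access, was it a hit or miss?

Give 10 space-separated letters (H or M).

Answer: M H M M M M H H M M

Derivation:
Acc 1: bank1 row4 -> MISS (open row4); precharges=0
Acc 2: bank1 row4 -> HIT
Acc 3: bank0 row0 -> MISS (open row0); precharges=0
Acc 4: bank1 row3 -> MISS (open row3); precharges=1
Acc 5: bank1 row0 -> MISS (open row0); precharges=2
Acc 6: bank0 row3 -> MISS (open row3); precharges=3
Acc 7: bank1 row0 -> HIT
Acc 8: bank0 row3 -> HIT
Acc 9: bank0 row0 -> MISS (open row0); precharges=4
Acc 10: bank1 row4 -> MISS (open row4); precharges=5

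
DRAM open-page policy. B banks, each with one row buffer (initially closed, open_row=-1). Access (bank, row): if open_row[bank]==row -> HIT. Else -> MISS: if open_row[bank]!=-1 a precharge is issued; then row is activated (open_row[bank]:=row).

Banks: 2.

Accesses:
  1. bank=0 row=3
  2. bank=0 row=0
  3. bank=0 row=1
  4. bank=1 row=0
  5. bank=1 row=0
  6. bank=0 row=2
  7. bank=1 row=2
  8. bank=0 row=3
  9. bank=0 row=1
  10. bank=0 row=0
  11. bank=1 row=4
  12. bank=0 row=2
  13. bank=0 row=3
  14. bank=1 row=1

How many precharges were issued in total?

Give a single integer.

Acc 1: bank0 row3 -> MISS (open row3); precharges=0
Acc 2: bank0 row0 -> MISS (open row0); precharges=1
Acc 3: bank0 row1 -> MISS (open row1); precharges=2
Acc 4: bank1 row0 -> MISS (open row0); precharges=2
Acc 5: bank1 row0 -> HIT
Acc 6: bank0 row2 -> MISS (open row2); precharges=3
Acc 7: bank1 row2 -> MISS (open row2); precharges=4
Acc 8: bank0 row3 -> MISS (open row3); precharges=5
Acc 9: bank0 row1 -> MISS (open row1); precharges=6
Acc 10: bank0 row0 -> MISS (open row0); precharges=7
Acc 11: bank1 row4 -> MISS (open row4); precharges=8
Acc 12: bank0 row2 -> MISS (open row2); precharges=9
Acc 13: bank0 row3 -> MISS (open row3); precharges=10
Acc 14: bank1 row1 -> MISS (open row1); precharges=11

Answer: 11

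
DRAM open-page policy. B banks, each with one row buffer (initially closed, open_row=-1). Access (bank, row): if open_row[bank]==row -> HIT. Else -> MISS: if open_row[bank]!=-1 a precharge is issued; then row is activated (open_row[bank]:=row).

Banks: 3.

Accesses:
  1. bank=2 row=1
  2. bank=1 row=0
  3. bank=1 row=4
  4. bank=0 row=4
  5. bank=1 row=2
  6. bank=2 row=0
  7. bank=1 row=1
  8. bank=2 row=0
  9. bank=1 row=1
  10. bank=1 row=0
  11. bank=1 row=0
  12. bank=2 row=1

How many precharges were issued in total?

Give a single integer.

Answer: 6

Derivation:
Acc 1: bank2 row1 -> MISS (open row1); precharges=0
Acc 2: bank1 row0 -> MISS (open row0); precharges=0
Acc 3: bank1 row4 -> MISS (open row4); precharges=1
Acc 4: bank0 row4 -> MISS (open row4); precharges=1
Acc 5: bank1 row2 -> MISS (open row2); precharges=2
Acc 6: bank2 row0 -> MISS (open row0); precharges=3
Acc 7: bank1 row1 -> MISS (open row1); precharges=4
Acc 8: bank2 row0 -> HIT
Acc 9: bank1 row1 -> HIT
Acc 10: bank1 row0 -> MISS (open row0); precharges=5
Acc 11: bank1 row0 -> HIT
Acc 12: bank2 row1 -> MISS (open row1); precharges=6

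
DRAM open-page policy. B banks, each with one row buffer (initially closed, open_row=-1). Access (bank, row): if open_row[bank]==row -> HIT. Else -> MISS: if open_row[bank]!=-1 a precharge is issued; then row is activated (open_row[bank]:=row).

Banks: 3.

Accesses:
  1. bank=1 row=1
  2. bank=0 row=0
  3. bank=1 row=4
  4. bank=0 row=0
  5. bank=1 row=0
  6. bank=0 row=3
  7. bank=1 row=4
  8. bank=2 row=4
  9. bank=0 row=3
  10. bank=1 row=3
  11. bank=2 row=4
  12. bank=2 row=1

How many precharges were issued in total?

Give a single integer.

Acc 1: bank1 row1 -> MISS (open row1); precharges=0
Acc 2: bank0 row0 -> MISS (open row0); precharges=0
Acc 3: bank1 row4 -> MISS (open row4); precharges=1
Acc 4: bank0 row0 -> HIT
Acc 5: bank1 row0 -> MISS (open row0); precharges=2
Acc 6: bank0 row3 -> MISS (open row3); precharges=3
Acc 7: bank1 row4 -> MISS (open row4); precharges=4
Acc 8: bank2 row4 -> MISS (open row4); precharges=4
Acc 9: bank0 row3 -> HIT
Acc 10: bank1 row3 -> MISS (open row3); precharges=5
Acc 11: bank2 row4 -> HIT
Acc 12: bank2 row1 -> MISS (open row1); precharges=6

Answer: 6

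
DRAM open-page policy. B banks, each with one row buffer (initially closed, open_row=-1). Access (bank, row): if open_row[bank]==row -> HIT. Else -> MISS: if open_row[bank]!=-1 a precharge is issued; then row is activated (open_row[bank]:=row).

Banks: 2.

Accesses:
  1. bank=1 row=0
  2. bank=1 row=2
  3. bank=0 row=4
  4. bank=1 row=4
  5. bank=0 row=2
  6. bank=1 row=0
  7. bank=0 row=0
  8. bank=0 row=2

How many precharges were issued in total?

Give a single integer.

Answer: 6

Derivation:
Acc 1: bank1 row0 -> MISS (open row0); precharges=0
Acc 2: bank1 row2 -> MISS (open row2); precharges=1
Acc 3: bank0 row4 -> MISS (open row4); precharges=1
Acc 4: bank1 row4 -> MISS (open row4); precharges=2
Acc 5: bank0 row2 -> MISS (open row2); precharges=3
Acc 6: bank1 row0 -> MISS (open row0); precharges=4
Acc 7: bank0 row0 -> MISS (open row0); precharges=5
Acc 8: bank0 row2 -> MISS (open row2); precharges=6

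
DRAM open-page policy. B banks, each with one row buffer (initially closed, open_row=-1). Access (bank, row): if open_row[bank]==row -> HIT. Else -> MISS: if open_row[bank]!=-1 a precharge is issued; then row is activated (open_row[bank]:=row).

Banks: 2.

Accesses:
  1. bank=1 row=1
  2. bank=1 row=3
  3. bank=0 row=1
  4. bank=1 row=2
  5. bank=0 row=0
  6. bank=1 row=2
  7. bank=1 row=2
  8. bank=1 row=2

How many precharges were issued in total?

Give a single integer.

Acc 1: bank1 row1 -> MISS (open row1); precharges=0
Acc 2: bank1 row3 -> MISS (open row3); precharges=1
Acc 3: bank0 row1 -> MISS (open row1); precharges=1
Acc 4: bank1 row2 -> MISS (open row2); precharges=2
Acc 5: bank0 row0 -> MISS (open row0); precharges=3
Acc 6: bank1 row2 -> HIT
Acc 7: bank1 row2 -> HIT
Acc 8: bank1 row2 -> HIT

Answer: 3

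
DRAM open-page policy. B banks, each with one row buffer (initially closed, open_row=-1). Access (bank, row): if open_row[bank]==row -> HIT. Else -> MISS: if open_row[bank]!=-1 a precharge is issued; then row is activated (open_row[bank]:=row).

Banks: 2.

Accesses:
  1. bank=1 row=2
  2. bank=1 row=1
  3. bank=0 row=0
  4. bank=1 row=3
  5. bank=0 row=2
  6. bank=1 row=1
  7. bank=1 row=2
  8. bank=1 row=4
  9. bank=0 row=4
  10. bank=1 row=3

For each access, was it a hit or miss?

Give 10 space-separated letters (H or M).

Answer: M M M M M M M M M M

Derivation:
Acc 1: bank1 row2 -> MISS (open row2); precharges=0
Acc 2: bank1 row1 -> MISS (open row1); precharges=1
Acc 3: bank0 row0 -> MISS (open row0); precharges=1
Acc 4: bank1 row3 -> MISS (open row3); precharges=2
Acc 5: bank0 row2 -> MISS (open row2); precharges=3
Acc 6: bank1 row1 -> MISS (open row1); precharges=4
Acc 7: bank1 row2 -> MISS (open row2); precharges=5
Acc 8: bank1 row4 -> MISS (open row4); precharges=6
Acc 9: bank0 row4 -> MISS (open row4); precharges=7
Acc 10: bank1 row3 -> MISS (open row3); precharges=8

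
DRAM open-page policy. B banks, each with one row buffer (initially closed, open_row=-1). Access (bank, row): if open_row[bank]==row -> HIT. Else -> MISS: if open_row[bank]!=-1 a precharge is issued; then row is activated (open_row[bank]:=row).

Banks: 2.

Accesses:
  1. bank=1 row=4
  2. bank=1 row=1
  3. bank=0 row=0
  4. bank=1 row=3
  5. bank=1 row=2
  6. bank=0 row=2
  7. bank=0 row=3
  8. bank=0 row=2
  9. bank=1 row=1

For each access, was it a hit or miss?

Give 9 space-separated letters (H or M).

Acc 1: bank1 row4 -> MISS (open row4); precharges=0
Acc 2: bank1 row1 -> MISS (open row1); precharges=1
Acc 3: bank0 row0 -> MISS (open row0); precharges=1
Acc 4: bank1 row3 -> MISS (open row3); precharges=2
Acc 5: bank1 row2 -> MISS (open row2); precharges=3
Acc 6: bank0 row2 -> MISS (open row2); precharges=4
Acc 7: bank0 row3 -> MISS (open row3); precharges=5
Acc 8: bank0 row2 -> MISS (open row2); precharges=6
Acc 9: bank1 row1 -> MISS (open row1); precharges=7

Answer: M M M M M M M M M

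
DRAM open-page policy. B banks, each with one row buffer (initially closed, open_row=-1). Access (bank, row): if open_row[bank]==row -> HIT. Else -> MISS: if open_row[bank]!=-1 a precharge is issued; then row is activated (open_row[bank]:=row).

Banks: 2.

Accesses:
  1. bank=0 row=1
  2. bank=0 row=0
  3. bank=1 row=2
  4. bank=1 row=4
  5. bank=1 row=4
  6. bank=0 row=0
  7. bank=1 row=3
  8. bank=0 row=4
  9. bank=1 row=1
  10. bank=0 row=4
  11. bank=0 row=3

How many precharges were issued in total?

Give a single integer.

Answer: 6

Derivation:
Acc 1: bank0 row1 -> MISS (open row1); precharges=0
Acc 2: bank0 row0 -> MISS (open row0); precharges=1
Acc 3: bank1 row2 -> MISS (open row2); precharges=1
Acc 4: bank1 row4 -> MISS (open row4); precharges=2
Acc 5: bank1 row4 -> HIT
Acc 6: bank0 row0 -> HIT
Acc 7: bank1 row3 -> MISS (open row3); precharges=3
Acc 8: bank0 row4 -> MISS (open row4); precharges=4
Acc 9: bank1 row1 -> MISS (open row1); precharges=5
Acc 10: bank0 row4 -> HIT
Acc 11: bank0 row3 -> MISS (open row3); precharges=6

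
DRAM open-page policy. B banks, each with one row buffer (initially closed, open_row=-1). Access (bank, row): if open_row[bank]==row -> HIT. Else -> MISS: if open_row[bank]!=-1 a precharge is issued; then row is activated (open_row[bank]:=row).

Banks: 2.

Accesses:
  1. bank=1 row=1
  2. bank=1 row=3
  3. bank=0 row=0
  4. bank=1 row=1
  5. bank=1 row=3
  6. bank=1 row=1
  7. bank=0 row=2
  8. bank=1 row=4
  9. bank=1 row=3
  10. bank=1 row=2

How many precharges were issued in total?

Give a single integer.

Answer: 8

Derivation:
Acc 1: bank1 row1 -> MISS (open row1); precharges=0
Acc 2: bank1 row3 -> MISS (open row3); precharges=1
Acc 3: bank0 row0 -> MISS (open row0); precharges=1
Acc 4: bank1 row1 -> MISS (open row1); precharges=2
Acc 5: bank1 row3 -> MISS (open row3); precharges=3
Acc 6: bank1 row1 -> MISS (open row1); precharges=4
Acc 7: bank0 row2 -> MISS (open row2); precharges=5
Acc 8: bank1 row4 -> MISS (open row4); precharges=6
Acc 9: bank1 row3 -> MISS (open row3); precharges=7
Acc 10: bank1 row2 -> MISS (open row2); precharges=8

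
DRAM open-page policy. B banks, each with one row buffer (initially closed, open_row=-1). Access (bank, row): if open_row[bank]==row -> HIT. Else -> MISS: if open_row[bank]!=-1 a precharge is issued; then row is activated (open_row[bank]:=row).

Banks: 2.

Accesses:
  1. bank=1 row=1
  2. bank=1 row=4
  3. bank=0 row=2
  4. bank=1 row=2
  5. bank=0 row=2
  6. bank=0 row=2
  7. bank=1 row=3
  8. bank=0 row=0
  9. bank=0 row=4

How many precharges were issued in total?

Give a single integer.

Acc 1: bank1 row1 -> MISS (open row1); precharges=0
Acc 2: bank1 row4 -> MISS (open row4); precharges=1
Acc 3: bank0 row2 -> MISS (open row2); precharges=1
Acc 4: bank1 row2 -> MISS (open row2); precharges=2
Acc 5: bank0 row2 -> HIT
Acc 6: bank0 row2 -> HIT
Acc 7: bank1 row3 -> MISS (open row3); precharges=3
Acc 8: bank0 row0 -> MISS (open row0); precharges=4
Acc 9: bank0 row4 -> MISS (open row4); precharges=5

Answer: 5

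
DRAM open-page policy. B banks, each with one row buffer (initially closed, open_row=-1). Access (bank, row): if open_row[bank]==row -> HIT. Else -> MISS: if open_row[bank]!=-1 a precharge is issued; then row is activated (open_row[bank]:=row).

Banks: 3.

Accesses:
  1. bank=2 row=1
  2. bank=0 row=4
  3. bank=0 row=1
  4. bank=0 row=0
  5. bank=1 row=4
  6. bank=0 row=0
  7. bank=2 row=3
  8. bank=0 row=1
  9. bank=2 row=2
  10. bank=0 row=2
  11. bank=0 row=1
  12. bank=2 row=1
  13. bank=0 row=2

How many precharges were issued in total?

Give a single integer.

Acc 1: bank2 row1 -> MISS (open row1); precharges=0
Acc 2: bank0 row4 -> MISS (open row4); precharges=0
Acc 3: bank0 row1 -> MISS (open row1); precharges=1
Acc 4: bank0 row0 -> MISS (open row0); precharges=2
Acc 5: bank1 row4 -> MISS (open row4); precharges=2
Acc 6: bank0 row0 -> HIT
Acc 7: bank2 row3 -> MISS (open row3); precharges=3
Acc 8: bank0 row1 -> MISS (open row1); precharges=4
Acc 9: bank2 row2 -> MISS (open row2); precharges=5
Acc 10: bank0 row2 -> MISS (open row2); precharges=6
Acc 11: bank0 row1 -> MISS (open row1); precharges=7
Acc 12: bank2 row1 -> MISS (open row1); precharges=8
Acc 13: bank0 row2 -> MISS (open row2); precharges=9

Answer: 9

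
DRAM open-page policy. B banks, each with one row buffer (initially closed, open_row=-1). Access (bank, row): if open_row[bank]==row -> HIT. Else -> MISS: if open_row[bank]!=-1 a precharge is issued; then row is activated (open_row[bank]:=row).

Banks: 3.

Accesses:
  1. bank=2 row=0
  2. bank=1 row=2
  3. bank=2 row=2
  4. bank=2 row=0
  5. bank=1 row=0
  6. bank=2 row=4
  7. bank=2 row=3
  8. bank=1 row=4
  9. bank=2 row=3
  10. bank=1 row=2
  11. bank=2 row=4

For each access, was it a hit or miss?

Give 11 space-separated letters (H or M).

Answer: M M M M M M M M H M M

Derivation:
Acc 1: bank2 row0 -> MISS (open row0); precharges=0
Acc 2: bank1 row2 -> MISS (open row2); precharges=0
Acc 3: bank2 row2 -> MISS (open row2); precharges=1
Acc 4: bank2 row0 -> MISS (open row0); precharges=2
Acc 5: bank1 row0 -> MISS (open row0); precharges=3
Acc 6: bank2 row4 -> MISS (open row4); precharges=4
Acc 7: bank2 row3 -> MISS (open row3); precharges=5
Acc 8: bank1 row4 -> MISS (open row4); precharges=6
Acc 9: bank2 row3 -> HIT
Acc 10: bank1 row2 -> MISS (open row2); precharges=7
Acc 11: bank2 row4 -> MISS (open row4); precharges=8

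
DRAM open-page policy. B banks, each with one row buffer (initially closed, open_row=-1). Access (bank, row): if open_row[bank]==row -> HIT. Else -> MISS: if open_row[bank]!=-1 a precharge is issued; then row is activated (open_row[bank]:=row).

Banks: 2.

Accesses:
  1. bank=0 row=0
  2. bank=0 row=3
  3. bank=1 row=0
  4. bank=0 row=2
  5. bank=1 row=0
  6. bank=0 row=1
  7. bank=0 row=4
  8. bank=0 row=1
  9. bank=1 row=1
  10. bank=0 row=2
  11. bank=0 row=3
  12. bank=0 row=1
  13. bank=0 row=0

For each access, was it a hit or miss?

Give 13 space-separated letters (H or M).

Acc 1: bank0 row0 -> MISS (open row0); precharges=0
Acc 2: bank0 row3 -> MISS (open row3); precharges=1
Acc 3: bank1 row0 -> MISS (open row0); precharges=1
Acc 4: bank0 row2 -> MISS (open row2); precharges=2
Acc 5: bank1 row0 -> HIT
Acc 6: bank0 row1 -> MISS (open row1); precharges=3
Acc 7: bank0 row4 -> MISS (open row4); precharges=4
Acc 8: bank0 row1 -> MISS (open row1); precharges=5
Acc 9: bank1 row1 -> MISS (open row1); precharges=6
Acc 10: bank0 row2 -> MISS (open row2); precharges=7
Acc 11: bank0 row3 -> MISS (open row3); precharges=8
Acc 12: bank0 row1 -> MISS (open row1); precharges=9
Acc 13: bank0 row0 -> MISS (open row0); precharges=10

Answer: M M M M H M M M M M M M M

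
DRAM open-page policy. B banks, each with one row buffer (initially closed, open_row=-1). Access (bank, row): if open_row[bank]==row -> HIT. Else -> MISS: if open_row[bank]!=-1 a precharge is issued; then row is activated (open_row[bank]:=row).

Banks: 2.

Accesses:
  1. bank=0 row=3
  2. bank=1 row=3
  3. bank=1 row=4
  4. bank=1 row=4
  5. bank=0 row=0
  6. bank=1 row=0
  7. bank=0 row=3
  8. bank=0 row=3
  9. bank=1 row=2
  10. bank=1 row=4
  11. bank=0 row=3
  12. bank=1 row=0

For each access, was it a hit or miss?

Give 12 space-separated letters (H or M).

Answer: M M M H M M M H M M H M

Derivation:
Acc 1: bank0 row3 -> MISS (open row3); precharges=0
Acc 2: bank1 row3 -> MISS (open row3); precharges=0
Acc 3: bank1 row4 -> MISS (open row4); precharges=1
Acc 4: bank1 row4 -> HIT
Acc 5: bank0 row0 -> MISS (open row0); precharges=2
Acc 6: bank1 row0 -> MISS (open row0); precharges=3
Acc 7: bank0 row3 -> MISS (open row3); precharges=4
Acc 8: bank0 row3 -> HIT
Acc 9: bank1 row2 -> MISS (open row2); precharges=5
Acc 10: bank1 row4 -> MISS (open row4); precharges=6
Acc 11: bank0 row3 -> HIT
Acc 12: bank1 row0 -> MISS (open row0); precharges=7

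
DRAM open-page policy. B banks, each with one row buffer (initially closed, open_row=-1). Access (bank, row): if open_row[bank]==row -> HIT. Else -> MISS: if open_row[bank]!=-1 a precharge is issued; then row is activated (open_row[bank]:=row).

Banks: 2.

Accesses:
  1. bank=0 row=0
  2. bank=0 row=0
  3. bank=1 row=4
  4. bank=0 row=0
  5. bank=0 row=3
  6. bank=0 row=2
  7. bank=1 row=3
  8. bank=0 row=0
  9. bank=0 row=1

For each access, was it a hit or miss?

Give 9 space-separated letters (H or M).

Answer: M H M H M M M M M

Derivation:
Acc 1: bank0 row0 -> MISS (open row0); precharges=0
Acc 2: bank0 row0 -> HIT
Acc 3: bank1 row4 -> MISS (open row4); precharges=0
Acc 4: bank0 row0 -> HIT
Acc 5: bank0 row3 -> MISS (open row3); precharges=1
Acc 6: bank0 row2 -> MISS (open row2); precharges=2
Acc 7: bank1 row3 -> MISS (open row3); precharges=3
Acc 8: bank0 row0 -> MISS (open row0); precharges=4
Acc 9: bank0 row1 -> MISS (open row1); precharges=5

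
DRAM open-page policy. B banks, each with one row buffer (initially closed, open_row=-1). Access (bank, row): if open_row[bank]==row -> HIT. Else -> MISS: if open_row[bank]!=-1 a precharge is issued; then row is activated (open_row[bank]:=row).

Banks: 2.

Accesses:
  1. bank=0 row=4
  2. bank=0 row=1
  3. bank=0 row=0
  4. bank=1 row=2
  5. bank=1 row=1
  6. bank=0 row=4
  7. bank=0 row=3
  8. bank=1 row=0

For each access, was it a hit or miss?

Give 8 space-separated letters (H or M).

Answer: M M M M M M M M

Derivation:
Acc 1: bank0 row4 -> MISS (open row4); precharges=0
Acc 2: bank0 row1 -> MISS (open row1); precharges=1
Acc 3: bank0 row0 -> MISS (open row0); precharges=2
Acc 4: bank1 row2 -> MISS (open row2); precharges=2
Acc 5: bank1 row1 -> MISS (open row1); precharges=3
Acc 6: bank0 row4 -> MISS (open row4); precharges=4
Acc 7: bank0 row3 -> MISS (open row3); precharges=5
Acc 8: bank1 row0 -> MISS (open row0); precharges=6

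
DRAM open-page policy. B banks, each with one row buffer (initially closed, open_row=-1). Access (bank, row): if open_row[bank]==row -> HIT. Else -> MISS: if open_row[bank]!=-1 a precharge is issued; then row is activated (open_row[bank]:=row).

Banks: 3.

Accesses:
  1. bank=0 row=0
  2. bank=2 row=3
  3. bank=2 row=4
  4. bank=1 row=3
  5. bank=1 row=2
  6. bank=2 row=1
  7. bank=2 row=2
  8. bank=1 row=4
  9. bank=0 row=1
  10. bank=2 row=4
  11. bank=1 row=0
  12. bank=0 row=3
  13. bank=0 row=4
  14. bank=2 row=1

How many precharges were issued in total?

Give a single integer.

Answer: 11

Derivation:
Acc 1: bank0 row0 -> MISS (open row0); precharges=0
Acc 2: bank2 row3 -> MISS (open row3); precharges=0
Acc 3: bank2 row4 -> MISS (open row4); precharges=1
Acc 4: bank1 row3 -> MISS (open row3); precharges=1
Acc 5: bank1 row2 -> MISS (open row2); precharges=2
Acc 6: bank2 row1 -> MISS (open row1); precharges=3
Acc 7: bank2 row2 -> MISS (open row2); precharges=4
Acc 8: bank1 row4 -> MISS (open row4); precharges=5
Acc 9: bank0 row1 -> MISS (open row1); precharges=6
Acc 10: bank2 row4 -> MISS (open row4); precharges=7
Acc 11: bank1 row0 -> MISS (open row0); precharges=8
Acc 12: bank0 row3 -> MISS (open row3); precharges=9
Acc 13: bank0 row4 -> MISS (open row4); precharges=10
Acc 14: bank2 row1 -> MISS (open row1); precharges=11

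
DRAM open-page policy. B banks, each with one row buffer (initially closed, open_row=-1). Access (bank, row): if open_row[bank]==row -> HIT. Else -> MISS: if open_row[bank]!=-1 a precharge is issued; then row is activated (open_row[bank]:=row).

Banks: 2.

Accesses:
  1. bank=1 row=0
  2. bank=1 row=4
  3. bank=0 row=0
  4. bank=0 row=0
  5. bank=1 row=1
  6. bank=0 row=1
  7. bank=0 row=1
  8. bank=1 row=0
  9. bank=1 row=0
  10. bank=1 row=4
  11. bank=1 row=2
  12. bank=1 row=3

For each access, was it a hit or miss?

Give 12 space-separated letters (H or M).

Acc 1: bank1 row0 -> MISS (open row0); precharges=0
Acc 2: bank1 row4 -> MISS (open row4); precharges=1
Acc 3: bank0 row0 -> MISS (open row0); precharges=1
Acc 4: bank0 row0 -> HIT
Acc 5: bank1 row1 -> MISS (open row1); precharges=2
Acc 6: bank0 row1 -> MISS (open row1); precharges=3
Acc 7: bank0 row1 -> HIT
Acc 8: bank1 row0 -> MISS (open row0); precharges=4
Acc 9: bank1 row0 -> HIT
Acc 10: bank1 row4 -> MISS (open row4); precharges=5
Acc 11: bank1 row2 -> MISS (open row2); precharges=6
Acc 12: bank1 row3 -> MISS (open row3); precharges=7

Answer: M M M H M M H M H M M M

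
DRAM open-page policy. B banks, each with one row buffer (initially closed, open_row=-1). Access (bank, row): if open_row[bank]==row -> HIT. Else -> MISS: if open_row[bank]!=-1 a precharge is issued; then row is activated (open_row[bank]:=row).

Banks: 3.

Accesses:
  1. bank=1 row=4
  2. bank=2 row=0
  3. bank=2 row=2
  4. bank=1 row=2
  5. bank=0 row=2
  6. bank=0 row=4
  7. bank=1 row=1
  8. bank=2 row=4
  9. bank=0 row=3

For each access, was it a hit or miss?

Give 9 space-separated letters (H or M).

Answer: M M M M M M M M M

Derivation:
Acc 1: bank1 row4 -> MISS (open row4); precharges=0
Acc 2: bank2 row0 -> MISS (open row0); precharges=0
Acc 3: bank2 row2 -> MISS (open row2); precharges=1
Acc 4: bank1 row2 -> MISS (open row2); precharges=2
Acc 5: bank0 row2 -> MISS (open row2); precharges=2
Acc 6: bank0 row4 -> MISS (open row4); precharges=3
Acc 7: bank1 row1 -> MISS (open row1); precharges=4
Acc 8: bank2 row4 -> MISS (open row4); precharges=5
Acc 9: bank0 row3 -> MISS (open row3); precharges=6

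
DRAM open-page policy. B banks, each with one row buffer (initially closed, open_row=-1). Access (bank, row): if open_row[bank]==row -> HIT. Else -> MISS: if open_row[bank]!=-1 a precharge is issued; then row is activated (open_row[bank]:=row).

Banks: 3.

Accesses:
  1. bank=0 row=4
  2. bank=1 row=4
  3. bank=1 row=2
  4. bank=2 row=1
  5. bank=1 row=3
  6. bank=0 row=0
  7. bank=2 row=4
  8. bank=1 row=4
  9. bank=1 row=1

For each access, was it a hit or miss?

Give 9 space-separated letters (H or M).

Answer: M M M M M M M M M

Derivation:
Acc 1: bank0 row4 -> MISS (open row4); precharges=0
Acc 2: bank1 row4 -> MISS (open row4); precharges=0
Acc 3: bank1 row2 -> MISS (open row2); precharges=1
Acc 4: bank2 row1 -> MISS (open row1); precharges=1
Acc 5: bank1 row3 -> MISS (open row3); precharges=2
Acc 6: bank0 row0 -> MISS (open row0); precharges=3
Acc 7: bank2 row4 -> MISS (open row4); precharges=4
Acc 8: bank1 row4 -> MISS (open row4); precharges=5
Acc 9: bank1 row1 -> MISS (open row1); precharges=6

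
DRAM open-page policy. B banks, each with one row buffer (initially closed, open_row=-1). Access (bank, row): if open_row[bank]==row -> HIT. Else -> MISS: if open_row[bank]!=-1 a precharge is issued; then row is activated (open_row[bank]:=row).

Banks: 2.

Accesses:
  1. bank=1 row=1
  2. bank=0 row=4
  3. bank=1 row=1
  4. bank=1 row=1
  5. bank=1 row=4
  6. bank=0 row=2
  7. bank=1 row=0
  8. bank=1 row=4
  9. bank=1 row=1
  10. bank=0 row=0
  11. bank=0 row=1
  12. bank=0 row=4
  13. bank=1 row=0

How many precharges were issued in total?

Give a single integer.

Acc 1: bank1 row1 -> MISS (open row1); precharges=0
Acc 2: bank0 row4 -> MISS (open row4); precharges=0
Acc 3: bank1 row1 -> HIT
Acc 4: bank1 row1 -> HIT
Acc 5: bank1 row4 -> MISS (open row4); precharges=1
Acc 6: bank0 row2 -> MISS (open row2); precharges=2
Acc 7: bank1 row0 -> MISS (open row0); precharges=3
Acc 8: bank1 row4 -> MISS (open row4); precharges=4
Acc 9: bank1 row1 -> MISS (open row1); precharges=5
Acc 10: bank0 row0 -> MISS (open row0); precharges=6
Acc 11: bank0 row1 -> MISS (open row1); precharges=7
Acc 12: bank0 row4 -> MISS (open row4); precharges=8
Acc 13: bank1 row0 -> MISS (open row0); precharges=9

Answer: 9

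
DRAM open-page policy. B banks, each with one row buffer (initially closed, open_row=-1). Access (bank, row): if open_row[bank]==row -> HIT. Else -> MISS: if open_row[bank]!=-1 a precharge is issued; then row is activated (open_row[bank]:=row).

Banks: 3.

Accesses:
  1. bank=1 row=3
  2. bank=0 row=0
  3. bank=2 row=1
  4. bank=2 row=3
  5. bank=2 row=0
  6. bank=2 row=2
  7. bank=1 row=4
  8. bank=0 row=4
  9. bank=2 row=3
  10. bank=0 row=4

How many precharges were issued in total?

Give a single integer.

Answer: 6

Derivation:
Acc 1: bank1 row3 -> MISS (open row3); precharges=0
Acc 2: bank0 row0 -> MISS (open row0); precharges=0
Acc 3: bank2 row1 -> MISS (open row1); precharges=0
Acc 4: bank2 row3 -> MISS (open row3); precharges=1
Acc 5: bank2 row0 -> MISS (open row0); precharges=2
Acc 6: bank2 row2 -> MISS (open row2); precharges=3
Acc 7: bank1 row4 -> MISS (open row4); precharges=4
Acc 8: bank0 row4 -> MISS (open row4); precharges=5
Acc 9: bank2 row3 -> MISS (open row3); precharges=6
Acc 10: bank0 row4 -> HIT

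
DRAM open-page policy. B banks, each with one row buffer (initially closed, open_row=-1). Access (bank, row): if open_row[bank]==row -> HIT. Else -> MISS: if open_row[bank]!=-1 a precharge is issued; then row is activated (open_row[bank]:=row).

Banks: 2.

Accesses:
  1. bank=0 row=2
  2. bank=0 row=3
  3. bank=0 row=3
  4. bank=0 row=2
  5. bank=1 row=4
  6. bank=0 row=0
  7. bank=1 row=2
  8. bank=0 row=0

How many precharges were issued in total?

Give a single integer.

Answer: 4

Derivation:
Acc 1: bank0 row2 -> MISS (open row2); precharges=0
Acc 2: bank0 row3 -> MISS (open row3); precharges=1
Acc 3: bank0 row3 -> HIT
Acc 4: bank0 row2 -> MISS (open row2); precharges=2
Acc 5: bank1 row4 -> MISS (open row4); precharges=2
Acc 6: bank0 row0 -> MISS (open row0); precharges=3
Acc 7: bank1 row2 -> MISS (open row2); precharges=4
Acc 8: bank0 row0 -> HIT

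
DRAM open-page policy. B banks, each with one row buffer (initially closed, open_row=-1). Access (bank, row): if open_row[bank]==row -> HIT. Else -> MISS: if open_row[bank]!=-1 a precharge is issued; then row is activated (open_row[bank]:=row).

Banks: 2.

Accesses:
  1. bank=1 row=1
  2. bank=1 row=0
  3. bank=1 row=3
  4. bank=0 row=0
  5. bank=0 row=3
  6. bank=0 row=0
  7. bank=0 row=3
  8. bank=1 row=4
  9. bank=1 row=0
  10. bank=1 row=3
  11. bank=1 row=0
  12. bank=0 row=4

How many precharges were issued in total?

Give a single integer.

Answer: 10

Derivation:
Acc 1: bank1 row1 -> MISS (open row1); precharges=0
Acc 2: bank1 row0 -> MISS (open row0); precharges=1
Acc 3: bank1 row3 -> MISS (open row3); precharges=2
Acc 4: bank0 row0 -> MISS (open row0); precharges=2
Acc 5: bank0 row3 -> MISS (open row3); precharges=3
Acc 6: bank0 row0 -> MISS (open row0); precharges=4
Acc 7: bank0 row3 -> MISS (open row3); precharges=5
Acc 8: bank1 row4 -> MISS (open row4); precharges=6
Acc 9: bank1 row0 -> MISS (open row0); precharges=7
Acc 10: bank1 row3 -> MISS (open row3); precharges=8
Acc 11: bank1 row0 -> MISS (open row0); precharges=9
Acc 12: bank0 row4 -> MISS (open row4); precharges=10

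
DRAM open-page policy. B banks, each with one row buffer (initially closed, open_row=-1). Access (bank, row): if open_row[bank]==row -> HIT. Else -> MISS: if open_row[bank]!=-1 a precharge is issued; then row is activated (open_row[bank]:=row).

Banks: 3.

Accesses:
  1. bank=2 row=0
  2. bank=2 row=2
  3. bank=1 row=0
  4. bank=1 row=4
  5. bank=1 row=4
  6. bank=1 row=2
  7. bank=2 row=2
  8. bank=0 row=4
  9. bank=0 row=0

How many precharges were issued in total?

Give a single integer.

Acc 1: bank2 row0 -> MISS (open row0); precharges=0
Acc 2: bank2 row2 -> MISS (open row2); precharges=1
Acc 3: bank1 row0 -> MISS (open row0); precharges=1
Acc 4: bank1 row4 -> MISS (open row4); precharges=2
Acc 5: bank1 row4 -> HIT
Acc 6: bank1 row2 -> MISS (open row2); precharges=3
Acc 7: bank2 row2 -> HIT
Acc 8: bank0 row4 -> MISS (open row4); precharges=3
Acc 9: bank0 row0 -> MISS (open row0); precharges=4

Answer: 4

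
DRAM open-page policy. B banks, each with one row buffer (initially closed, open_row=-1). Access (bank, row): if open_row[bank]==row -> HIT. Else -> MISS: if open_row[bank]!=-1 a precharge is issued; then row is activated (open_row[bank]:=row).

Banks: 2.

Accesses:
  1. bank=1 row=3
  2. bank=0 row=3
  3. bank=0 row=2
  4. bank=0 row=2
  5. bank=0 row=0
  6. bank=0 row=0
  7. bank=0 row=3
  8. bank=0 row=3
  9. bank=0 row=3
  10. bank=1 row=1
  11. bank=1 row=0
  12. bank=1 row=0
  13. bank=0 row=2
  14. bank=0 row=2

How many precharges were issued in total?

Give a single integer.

Answer: 6

Derivation:
Acc 1: bank1 row3 -> MISS (open row3); precharges=0
Acc 2: bank0 row3 -> MISS (open row3); precharges=0
Acc 3: bank0 row2 -> MISS (open row2); precharges=1
Acc 4: bank0 row2 -> HIT
Acc 5: bank0 row0 -> MISS (open row0); precharges=2
Acc 6: bank0 row0 -> HIT
Acc 7: bank0 row3 -> MISS (open row3); precharges=3
Acc 8: bank0 row3 -> HIT
Acc 9: bank0 row3 -> HIT
Acc 10: bank1 row1 -> MISS (open row1); precharges=4
Acc 11: bank1 row0 -> MISS (open row0); precharges=5
Acc 12: bank1 row0 -> HIT
Acc 13: bank0 row2 -> MISS (open row2); precharges=6
Acc 14: bank0 row2 -> HIT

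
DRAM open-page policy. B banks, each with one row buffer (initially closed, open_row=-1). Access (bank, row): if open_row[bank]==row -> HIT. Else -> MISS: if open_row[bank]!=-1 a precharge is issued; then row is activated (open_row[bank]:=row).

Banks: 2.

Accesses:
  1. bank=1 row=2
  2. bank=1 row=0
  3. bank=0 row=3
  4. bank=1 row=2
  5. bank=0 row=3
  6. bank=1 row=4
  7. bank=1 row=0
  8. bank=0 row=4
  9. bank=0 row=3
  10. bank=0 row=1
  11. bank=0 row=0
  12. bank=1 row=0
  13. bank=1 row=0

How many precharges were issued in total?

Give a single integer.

Answer: 8

Derivation:
Acc 1: bank1 row2 -> MISS (open row2); precharges=0
Acc 2: bank1 row0 -> MISS (open row0); precharges=1
Acc 3: bank0 row3 -> MISS (open row3); precharges=1
Acc 4: bank1 row2 -> MISS (open row2); precharges=2
Acc 5: bank0 row3 -> HIT
Acc 6: bank1 row4 -> MISS (open row4); precharges=3
Acc 7: bank1 row0 -> MISS (open row0); precharges=4
Acc 8: bank0 row4 -> MISS (open row4); precharges=5
Acc 9: bank0 row3 -> MISS (open row3); precharges=6
Acc 10: bank0 row1 -> MISS (open row1); precharges=7
Acc 11: bank0 row0 -> MISS (open row0); precharges=8
Acc 12: bank1 row0 -> HIT
Acc 13: bank1 row0 -> HIT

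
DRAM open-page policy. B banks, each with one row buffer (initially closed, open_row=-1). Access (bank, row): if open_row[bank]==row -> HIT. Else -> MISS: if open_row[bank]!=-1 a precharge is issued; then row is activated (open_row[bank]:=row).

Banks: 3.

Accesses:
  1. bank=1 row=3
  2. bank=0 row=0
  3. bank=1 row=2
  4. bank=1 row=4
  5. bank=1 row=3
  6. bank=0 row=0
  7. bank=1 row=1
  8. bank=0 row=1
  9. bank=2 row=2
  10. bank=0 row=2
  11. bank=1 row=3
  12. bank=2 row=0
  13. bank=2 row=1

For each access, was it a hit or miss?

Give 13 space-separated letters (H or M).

Answer: M M M M M H M M M M M M M

Derivation:
Acc 1: bank1 row3 -> MISS (open row3); precharges=0
Acc 2: bank0 row0 -> MISS (open row0); precharges=0
Acc 3: bank1 row2 -> MISS (open row2); precharges=1
Acc 4: bank1 row4 -> MISS (open row4); precharges=2
Acc 5: bank1 row3 -> MISS (open row3); precharges=3
Acc 6: bank0 row0 -> HIT
Acc 7: bank1 row1 -> MISS (open row1); precharges=4
Acc 8: bank0 row1 -> MISS (open row1); precharges=5
Acc 9: bank2 row2 -> MISS (open row2); precharges=5
Acc 10: bank0 row2 -> MISS (open row2); precharges=6
Acc 11: bank1 row3 -> MISS (open row3); precharges=7
Acc 12: bank2 row0 -> MISS (open row0); precharges=8
Acc 13: bank2 row1 -> MISS (open row1); precharges=9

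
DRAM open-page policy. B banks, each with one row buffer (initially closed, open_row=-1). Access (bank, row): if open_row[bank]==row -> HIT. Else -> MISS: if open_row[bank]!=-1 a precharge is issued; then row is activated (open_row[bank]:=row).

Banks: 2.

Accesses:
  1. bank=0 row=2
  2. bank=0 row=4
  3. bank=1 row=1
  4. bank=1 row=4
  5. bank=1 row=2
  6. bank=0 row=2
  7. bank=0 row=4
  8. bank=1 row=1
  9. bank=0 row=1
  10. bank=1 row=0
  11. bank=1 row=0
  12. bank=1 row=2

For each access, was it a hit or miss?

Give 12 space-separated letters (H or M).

Acc 1: bank0 row2 -> MISS (open row2); precharges=0
Acc 2: bank0 row4 -> MISS (open row4); precharges=1
Acc 3: bank1 row1 -> MISS (open row1); precharges=1
Acc 4: bank1 row4 -> MISS (open row4); precharges=2
Acc 5: bank1 row2 -> MISS (open row2); precharges=3
Acc 6: bank0 row2 -> MISS (open row2); precharges=4
Acc 7: bank0 row4 -> MISS (open row4); precharges=5
Acc 8: bank1 row1 -> MISS (open row1); precharges=6
Acc 9: bank0 row1 -> MISS (open row1); precharges=7
Acc 10: bank1 row0 -> MISS (open row0); precharges=8
Acc 11: bank1 row0 -> HIT
Acc 12: bank1 row2 -> MISS (open row2); precharges=9

Answer: M M M M M M M M M M H M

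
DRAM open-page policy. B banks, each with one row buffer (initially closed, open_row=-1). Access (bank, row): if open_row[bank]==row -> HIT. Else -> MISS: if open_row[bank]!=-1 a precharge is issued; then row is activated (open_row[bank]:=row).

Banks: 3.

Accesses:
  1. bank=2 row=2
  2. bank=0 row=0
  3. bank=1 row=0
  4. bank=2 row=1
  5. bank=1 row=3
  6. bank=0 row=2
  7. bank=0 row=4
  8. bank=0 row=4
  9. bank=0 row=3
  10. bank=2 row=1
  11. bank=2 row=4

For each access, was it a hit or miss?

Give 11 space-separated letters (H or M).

Acc 1: bank2 row2 -> MISS (open row2); precharges=0
Acc 2: bank0 row0 -> MISS (open row0); precharges=0
Acc 3: bank1 row0 -> MISS (open row0); precharges=0
Acc 4: bank2 row1 -> MISS (open row1); precharges=1
Acc 5: bank1 row3 -> MISS (open row3); precharges=2
Acc 6: bank0 row2 -> MISS (open row2); precharges=3
Acc 7: bank0 row4 -> MISS (open row4); precharges=4
Acc 8: bank0 row4 -> HIT
Acc 9: bank0 row3 -> MISS (open row3); precharges=5
Acc 10: bank2 row1 -> HIT
Acc 11: bank2 row4 -> MISS (open row4); precharges=6

Answer: M M M M M M M H M H M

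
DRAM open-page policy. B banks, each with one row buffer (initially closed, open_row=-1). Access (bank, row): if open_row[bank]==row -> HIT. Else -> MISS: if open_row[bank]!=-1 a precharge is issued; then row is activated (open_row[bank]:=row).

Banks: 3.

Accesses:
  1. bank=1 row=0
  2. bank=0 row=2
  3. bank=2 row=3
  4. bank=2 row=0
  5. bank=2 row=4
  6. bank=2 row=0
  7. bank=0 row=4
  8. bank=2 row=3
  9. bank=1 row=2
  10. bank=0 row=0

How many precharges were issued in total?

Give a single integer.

Answer: 7

Derivation:
Acc 1: bank1 row0 -> MISS (open row0); precharges=0
Acc 2: bank0 row2 -> MISS (open row2); precharges=0
Acc 3: bank2 row3 -> MISS (open row3); precharges=0
Acc 4: bank2 row0 -> MISS (open row0); precharges=1
Acc 5: bank2 row4 -> MISS (open row4); precharges=2
Acc 6: bank2 row0 -> MISS (open row0); precharges=3
Acc 7: bank0 row4 -> MISS (open row4); precharges=4
Acc 8: bank2 row3 -> MISS (open row3); precharges=5
Acc 9: bank1 row2 -> MISS (open row2); precharges=6
Acc 10: bank0 row0 -> MISS (open row0); precharges=7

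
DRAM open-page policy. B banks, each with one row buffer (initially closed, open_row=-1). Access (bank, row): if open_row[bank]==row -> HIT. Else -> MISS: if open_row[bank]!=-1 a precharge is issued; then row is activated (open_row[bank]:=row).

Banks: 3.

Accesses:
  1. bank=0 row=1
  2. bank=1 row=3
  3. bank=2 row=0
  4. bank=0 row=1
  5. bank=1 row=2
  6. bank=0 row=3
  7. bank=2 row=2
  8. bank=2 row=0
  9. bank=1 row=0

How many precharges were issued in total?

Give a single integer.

Answer: 5

Derivation:
Acc 1: bank0 row1 -> MISS (open row1); precharges=0
Acc 2: bank1 row3 -> MISS (open row3); precharges=0
Acc 3: bank2 row0 -> MISS (open row0); precharges=0
Acc 4: bank0 row1 -> HIT
Acc 5: bank1 row2 -> MISS (open row2); precharges=1
Acc 6: bank0 row3 -> MISS (open row3); precharges=2
Acc 7: bank2 row2 -> MISS (open row2); precharges=3
Acc 8: bank2 row0 -> MISS (open row0); precharges=4
Acc 9: bank1 row0 -> MISS (open row0); precharges=5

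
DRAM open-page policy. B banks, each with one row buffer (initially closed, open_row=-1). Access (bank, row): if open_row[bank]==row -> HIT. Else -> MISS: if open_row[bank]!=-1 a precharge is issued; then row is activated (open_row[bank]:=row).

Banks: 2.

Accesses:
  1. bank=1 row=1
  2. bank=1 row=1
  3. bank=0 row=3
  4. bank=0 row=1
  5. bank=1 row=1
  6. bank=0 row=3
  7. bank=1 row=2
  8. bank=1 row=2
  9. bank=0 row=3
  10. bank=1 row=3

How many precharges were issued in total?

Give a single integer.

Acc 1: bank1 row1 -> MISS (open row1); precharges=0
Acc 2: bank1 row1 -> HIT
Acc 3: bank0 row3 -> MISS (open row3); precharges=0
Acc 4: bank0 row1 -> MISS (open row1); precharges=1
Acc 5: bank1 row1 -> HIT
Acc 6: bank0 row3 -> MISS (open row3); precharges=2
Acc 7: bank1 row2 -> MISS (open row2); precharges=3
Acc 8: bank1 row2 -> HIT
Acc 9: bank0 row3 -> HIT
Acc 10: bank1 row3 -> MISS (open row3); precharges=4

Answer: 4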